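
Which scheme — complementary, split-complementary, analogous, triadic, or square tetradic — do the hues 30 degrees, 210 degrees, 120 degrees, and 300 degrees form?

Sort the hues: 30°, 120°, 210°, 300°.
Successive gaps around the wheel: 90°, 90°, 90°, 90°.
Four hues every 90° form a square tetradic scheme.

square tetradic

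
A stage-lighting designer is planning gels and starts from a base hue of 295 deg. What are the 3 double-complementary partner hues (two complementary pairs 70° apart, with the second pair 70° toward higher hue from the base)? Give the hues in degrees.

A rectangular tetradic uses two complementary pairs 70° apart: offsets 0°, 70°, 180°, 250°.
295 + 70 = 365 → 365 − 360 = 5°
295 + 180 = 475 → 475 − 360 = 115°
295 + 250 = 545 → 545 − 360 = 185°

5°, 115° and 185°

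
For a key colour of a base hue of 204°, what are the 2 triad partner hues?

A triad places three hues 120° apart.
204 + 120 = 324°
204 + 240 = 444 → 444 − 360 = 84°

324° and 84°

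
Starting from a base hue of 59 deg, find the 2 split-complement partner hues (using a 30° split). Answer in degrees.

209° and 269°

Split-complementary hues sit 30° either side of the complement.
Complement of 59 deg: 59 + 180 = 239°
239 − 30 = 209°
239 + 30 = 269°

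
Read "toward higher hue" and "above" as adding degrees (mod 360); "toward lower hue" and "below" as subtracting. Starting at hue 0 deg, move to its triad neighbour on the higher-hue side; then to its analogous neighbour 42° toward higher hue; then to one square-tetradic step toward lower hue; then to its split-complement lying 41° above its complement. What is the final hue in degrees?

293°

0 + 120 = 120°   (triadic ↑)
120 + 42 = 162°   (analog 42° ↑)
162 − 90 = 72°   (square ↓)
72 + 221 = 293°   (split-comp 41° ↑)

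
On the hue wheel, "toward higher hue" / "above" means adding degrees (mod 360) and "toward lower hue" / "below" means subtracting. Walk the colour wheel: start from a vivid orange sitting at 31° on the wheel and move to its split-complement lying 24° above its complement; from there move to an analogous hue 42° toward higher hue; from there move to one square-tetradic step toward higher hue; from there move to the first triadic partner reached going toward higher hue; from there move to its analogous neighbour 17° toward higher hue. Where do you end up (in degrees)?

31 + 204 = 235°   (split-comp 24° ↑)
235 + 42 = 277°   (analog 42° ↑)
277 + 90 = 367 → 367 − 360 = 7°   (square ↑)
7 + 120 = 127°   (triadic ↑)
127 + 17 = 144°   (analog 17° ↑)

144°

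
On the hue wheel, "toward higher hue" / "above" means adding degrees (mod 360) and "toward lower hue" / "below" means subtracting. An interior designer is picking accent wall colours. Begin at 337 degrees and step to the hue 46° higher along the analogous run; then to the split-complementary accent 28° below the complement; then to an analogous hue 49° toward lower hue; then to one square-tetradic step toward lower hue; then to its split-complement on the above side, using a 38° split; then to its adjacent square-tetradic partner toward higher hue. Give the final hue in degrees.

344°

+46° (analog 46° ↑): 337 + 46 = 383 → 383 − 360 = 23°
+152° (split-comp 28° ↓): 23 + 152 = 175°
−49° (analog 49° ↓): 175 − 49 = 126°
−90° (square ↓): 126 − 90 = 36°
+218° (split-comp 38° ↑): 36 + 218 = 254°
+90° (square ↑): 254 + 90 = 344°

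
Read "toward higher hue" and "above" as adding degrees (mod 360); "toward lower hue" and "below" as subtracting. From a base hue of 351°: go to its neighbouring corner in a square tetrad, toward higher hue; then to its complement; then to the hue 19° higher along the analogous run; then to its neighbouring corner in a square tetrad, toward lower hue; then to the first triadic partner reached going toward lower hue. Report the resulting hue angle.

70°

+90° (square ↑): 351 + 90 = 441 → 441 − 360 = 81°
+180° (complement): 81 + 180 = 261°
+19° (analog 19° ↑): 261 + 19 = 280°
−90° (square ↓): 280 − 90 = 190°
−120° (triadic ↓): 190 − 120 = 70°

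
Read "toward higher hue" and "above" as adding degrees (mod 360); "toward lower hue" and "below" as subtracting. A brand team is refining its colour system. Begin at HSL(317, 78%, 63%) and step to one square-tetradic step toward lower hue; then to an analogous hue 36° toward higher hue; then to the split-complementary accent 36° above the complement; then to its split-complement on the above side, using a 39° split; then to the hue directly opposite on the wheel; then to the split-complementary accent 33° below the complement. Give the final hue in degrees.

−90° (square ↓): 317 − 90 = 227°
+36° (analog 36° ↑): 227 + 36 = 263°
+216° (split-comp 36° ↑): 263 + 216 = 479 → 479 − 360 = 119°
+219° (split-comp 39° ↑): 119 + 219 = 338°
+180° (complement): 338 + 180 = 518 → 518 − 360 = 158°
+147° (split-comp 33° ↓): 158 + 147 = 305°

305°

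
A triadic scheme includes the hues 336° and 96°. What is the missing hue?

A triad places three hues 120° apart.
The full set through 96° is {96°, 216°, 336°}.
Given {96°, 336°}, the missing hue is 216°.

216°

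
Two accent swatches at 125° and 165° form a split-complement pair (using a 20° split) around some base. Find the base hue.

The accents sit 20° either side of the complement, so the complement is their short-arc midpoint on the wheel.
Short-arc midpoint of 125° and 165°: 145°.
Base is 180° from the complement: 145 − 180 = -35 → -35 + 360 = 325°

325°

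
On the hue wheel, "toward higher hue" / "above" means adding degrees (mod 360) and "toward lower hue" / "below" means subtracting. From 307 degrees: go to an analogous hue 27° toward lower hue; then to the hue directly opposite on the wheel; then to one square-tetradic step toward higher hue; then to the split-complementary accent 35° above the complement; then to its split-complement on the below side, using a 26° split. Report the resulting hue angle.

199°

−27° (analog 27° ↓): 307 − 27 = 280°
+180° (complement): 280 + 180 = 460 → 460 − 360 = 100°
+90° (square ↑): 100 + 90 = 190°
+215° (split-comp 35° ↑): 190 + 215 = 405 → 405 − 360 = 45°
+154° (split-comp 26° ↓): 45 + 154 = 199°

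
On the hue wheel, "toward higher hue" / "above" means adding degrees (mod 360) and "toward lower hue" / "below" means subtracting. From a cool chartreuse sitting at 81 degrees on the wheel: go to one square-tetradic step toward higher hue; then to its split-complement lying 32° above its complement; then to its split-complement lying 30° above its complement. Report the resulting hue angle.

233°

square ↑ +90°: 81 + 90 = 171°
split-comp 32° ↑ +212°: 171 + 212 = 383 → 383 − 360 = 23°
split-comp 30° ↑ +210°: 23 + 210 = 233°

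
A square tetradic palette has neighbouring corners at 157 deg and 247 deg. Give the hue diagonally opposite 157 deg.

A square tetradic scheme places four hues 90° apart; opposite corners are 180° apart.
157 + 180 = 337°

337°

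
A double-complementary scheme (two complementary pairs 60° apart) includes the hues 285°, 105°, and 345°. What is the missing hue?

165°

A rectangular tetradic uses two complementary pairs 60° apart: offsets 0°, 60°, 180°, 240°.
Among {105°, 285°, 345°}, 285° and 105° are a 180° pair.
The remaining hue 345° needs its own complement: 345 + 180 = 525 → 525 − 360 = 165°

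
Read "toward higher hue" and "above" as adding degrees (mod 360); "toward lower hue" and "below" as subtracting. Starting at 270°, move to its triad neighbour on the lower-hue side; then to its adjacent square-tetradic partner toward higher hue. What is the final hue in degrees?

−120° (triadic ↓): 270 − 120 = 150°
+90° (square ↑): 150 + 90 = 240°

240°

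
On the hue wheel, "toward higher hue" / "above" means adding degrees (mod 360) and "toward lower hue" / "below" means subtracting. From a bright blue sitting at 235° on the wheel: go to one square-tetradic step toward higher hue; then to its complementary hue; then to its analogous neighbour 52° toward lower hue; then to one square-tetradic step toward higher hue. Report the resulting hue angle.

+90° (square ↑): 235 + 90 = 325°
+180° (complement): 325 + 180 = 505 → 505 − 360 = 145°
−52° (analog 52° ↓): 145 − 52 = 93°
+90° (square ↑): 93 + 90 = 183°

183°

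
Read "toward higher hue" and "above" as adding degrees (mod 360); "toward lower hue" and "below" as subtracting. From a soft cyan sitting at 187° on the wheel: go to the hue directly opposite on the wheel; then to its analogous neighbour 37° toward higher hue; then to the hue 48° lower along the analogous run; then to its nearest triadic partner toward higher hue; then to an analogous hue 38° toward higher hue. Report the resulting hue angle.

154°

+180° (complement): 187 + 180 = 367 → 367 − 360 = 7°
+37° (analog 37° ↑): 7 + 37 = 44°
−48° (analog 48° ↓): 44 − 48 = -4 → -4 + 360 = 356°
+120° (triadic ↑): 356 + 120 = 476 → 476 − 360 = 116°
+38° (analog 38° ↑): 116 + 38 = 154°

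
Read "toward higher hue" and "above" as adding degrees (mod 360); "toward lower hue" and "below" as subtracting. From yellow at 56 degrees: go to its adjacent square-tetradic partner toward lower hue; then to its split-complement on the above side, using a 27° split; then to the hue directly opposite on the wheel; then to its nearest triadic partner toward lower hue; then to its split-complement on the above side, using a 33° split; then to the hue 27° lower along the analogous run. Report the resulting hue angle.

56 − 90 = -34 → -34 + 360 = 326°   (square ↓)
326 + 207 = 533 → 533 − 360 = 173°   (split-comp 27° ↑)
173 + 180 = 353°   (complement)
353 − 120 = 233°   (triadic ↓)
233 + 213 = 446 → 446 − 360 = 86°   (split-comp 33° ↑)
86 − 27 = 59°   (analog 27° ↓)

59°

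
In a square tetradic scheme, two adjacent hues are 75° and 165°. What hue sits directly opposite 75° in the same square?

255°

A square tetradic scheme places four hues 90° apart; opposite corners are 180° apart.
75 + 180 = 255°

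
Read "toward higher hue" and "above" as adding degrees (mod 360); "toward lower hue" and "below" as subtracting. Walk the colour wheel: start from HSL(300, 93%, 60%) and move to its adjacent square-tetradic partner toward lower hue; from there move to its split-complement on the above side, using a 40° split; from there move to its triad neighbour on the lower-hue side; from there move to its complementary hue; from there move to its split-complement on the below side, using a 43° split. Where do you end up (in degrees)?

300 − 90 = 210°   (square ↓)
210 + 220 = 430 → 430 − 360 = 70°   (split-comp 40° ↑)
70 − 120 = -50 → -50 + 360 = 310°   (triadic ↓)
310 + 180 = 490 → 490 − 360 = 130°   (complement)
130 + 137 = 267°   (split-comp 43° ↓)

267°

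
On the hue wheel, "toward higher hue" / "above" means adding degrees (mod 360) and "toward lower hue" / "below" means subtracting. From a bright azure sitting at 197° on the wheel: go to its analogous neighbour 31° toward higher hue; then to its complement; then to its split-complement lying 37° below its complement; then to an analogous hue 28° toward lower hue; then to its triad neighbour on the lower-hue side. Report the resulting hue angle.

197 + 31 = 228°   (analog 31° ↑)
228 + 180 = 408 → 408 − 360 = 48°   (complement)
48 + 143 = 191°   (split-comp 37° ↓)
191 − 28 = 163°   (analog 28° ↓)
163 − 120 = 43°   (triadic ↓)

43°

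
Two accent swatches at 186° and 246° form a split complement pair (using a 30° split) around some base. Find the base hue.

The accents sit 30° either side of the complement, so the complement is their short-arc midpoint on the wheel.
Short-arc midpoint of 186° and 246°: 216°.
Base is 180° from the complement: 216 − 180 = 36°

36°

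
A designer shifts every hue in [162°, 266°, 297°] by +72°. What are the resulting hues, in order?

234°, 338°, 9°

162 + 72 = 234°
266 + 72 = 338°
297 + 72 = 369 → 369 − 360 = 9°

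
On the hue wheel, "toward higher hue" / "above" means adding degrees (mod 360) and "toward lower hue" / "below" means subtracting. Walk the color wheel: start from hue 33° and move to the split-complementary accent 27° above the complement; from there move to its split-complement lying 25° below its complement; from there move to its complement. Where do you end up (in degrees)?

split-comp 27° ↑ +207°: 33 + 207 = 240°
split-comp 25° ↓ +155°: 240 + 155 = 395 → 395 − 360 = 35°
complement +180°: 35 + 180 = 215°

215°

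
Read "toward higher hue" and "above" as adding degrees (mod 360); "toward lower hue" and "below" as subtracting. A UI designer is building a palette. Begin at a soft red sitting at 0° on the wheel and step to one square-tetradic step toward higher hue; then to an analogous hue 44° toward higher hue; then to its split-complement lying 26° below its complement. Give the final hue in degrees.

288°

0 + 90 = 90°   (square ↑)
90 + 44 = 134°   (analog 44° ↑)
134 + 154 = 288°   (split-comp 26° ↓)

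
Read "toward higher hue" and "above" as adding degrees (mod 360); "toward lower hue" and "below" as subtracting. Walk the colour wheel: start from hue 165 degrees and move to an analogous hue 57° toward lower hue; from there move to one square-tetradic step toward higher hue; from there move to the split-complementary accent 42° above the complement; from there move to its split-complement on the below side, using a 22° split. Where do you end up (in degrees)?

−57° (analog 57° ↓): 165 − 57 = 108°
+90° (square ↑): 108 + 90 = 198°
+222° (split-comp 42° ↑): 198 + 222 = 420 → 420 − 360 = 60°
+158° (split-comp 22° ↓): 60 + 158 = 218°

218°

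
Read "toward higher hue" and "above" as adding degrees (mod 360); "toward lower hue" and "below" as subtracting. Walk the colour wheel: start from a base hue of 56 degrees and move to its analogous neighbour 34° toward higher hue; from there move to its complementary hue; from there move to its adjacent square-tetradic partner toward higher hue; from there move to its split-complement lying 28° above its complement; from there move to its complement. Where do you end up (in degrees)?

28°

analog 34° ↑ +34°: 56 + 34 = 90°
complement +180°: 90 + 180 = 270°
square ↑ +90°: 270 + 90 = 360 → 360 − 360 = 0°
split-comp 28° ↑ +208°: 0 + 208 = 208°
complement +180°: 208 + 180 = 388 → 388 − 360 = 28°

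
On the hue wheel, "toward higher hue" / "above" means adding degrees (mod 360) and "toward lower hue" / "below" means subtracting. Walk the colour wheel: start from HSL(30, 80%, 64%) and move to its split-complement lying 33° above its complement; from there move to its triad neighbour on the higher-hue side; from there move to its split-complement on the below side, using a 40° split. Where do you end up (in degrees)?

split-comp 33° ↑ +213°: 30 + 213 = 243°
triadic ↑ +120°: 243 + 120 = 363 → 363 − 360 = 3°
split-comp 40° ↓ +140°: 3 + 140 = 143°

143°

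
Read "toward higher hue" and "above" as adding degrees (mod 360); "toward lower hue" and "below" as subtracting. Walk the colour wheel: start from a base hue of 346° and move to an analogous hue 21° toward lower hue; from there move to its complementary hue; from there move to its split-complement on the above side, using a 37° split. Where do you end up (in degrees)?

2°

346 − 21 = 325°   (analog 21° ↓)
325 + 180 = 505 → 505 − 360 = 145°   (complement)
145 + 217 = 362 → 362 − 360 = 2°   (split-comp 37° ↑)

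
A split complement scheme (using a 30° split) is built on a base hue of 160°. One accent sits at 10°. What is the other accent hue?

Split-complementary hues sit 30° either side of the complement.
Complement of the base 160°: 160 + 180 = 340°
The given accent 10° is 30° one side of 340°; the other accent sits 30° the other side: 340 − 30 = 310°

310°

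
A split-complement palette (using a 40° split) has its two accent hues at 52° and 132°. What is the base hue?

The accents sit 40° either side of the complement, so the complement is their short-arc midpoint on the wheel.
Short-arc midpoint of 52° and 132°: 92°.
Base is 180° from the complement: 92 − 180 = -88 → -88 + 360 = 272°

272°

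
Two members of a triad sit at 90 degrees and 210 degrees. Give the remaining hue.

A triad spaces three hues 120° apart.
The full set is {90°, 210°, 330°}.

330°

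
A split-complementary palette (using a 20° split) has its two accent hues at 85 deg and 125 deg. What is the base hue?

285°

The accents sit 20° either side of the complement, so the complement is their short-arc midpoint on the wheel.
Short-arc midpoint of 85° and 125°: 105°.
Base is 180° from the complement: 105 − 180 = -75 → -75 + 360 = 285°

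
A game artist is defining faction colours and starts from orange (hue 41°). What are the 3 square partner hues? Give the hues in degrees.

A square tetradic scheme places four hues every 90°.
41 + 90 = 131°
41 + 180 = 221°
41 + 270 = 311°

131°, 221°, and 311°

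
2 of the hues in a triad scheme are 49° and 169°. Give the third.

289°

A triad places three hues 120° apart.
The full set through 49° is {49°, 169°, 289°}.
Given {49°, 169°}, the missing hue is 289°.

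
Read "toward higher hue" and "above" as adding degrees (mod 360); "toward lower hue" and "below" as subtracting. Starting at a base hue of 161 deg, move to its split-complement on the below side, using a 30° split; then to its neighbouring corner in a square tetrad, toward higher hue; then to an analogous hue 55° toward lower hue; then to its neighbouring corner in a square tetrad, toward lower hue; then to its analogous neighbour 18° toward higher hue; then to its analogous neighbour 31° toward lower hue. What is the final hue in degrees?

161 + 150 = 311°   (split-comp 30° ↓)
311 + 90 = 401 → 401 − 360 = 41°   (square ↑)
41 − 55 = -14 → -14 + 360 = 346°   (analog 55° ↓)
346 − 90 = 256°   (square ↓)
256 + 18 = 274°   (analog 18° ↑)
274 − 31 = 243°   (analog 31° ↓)

243°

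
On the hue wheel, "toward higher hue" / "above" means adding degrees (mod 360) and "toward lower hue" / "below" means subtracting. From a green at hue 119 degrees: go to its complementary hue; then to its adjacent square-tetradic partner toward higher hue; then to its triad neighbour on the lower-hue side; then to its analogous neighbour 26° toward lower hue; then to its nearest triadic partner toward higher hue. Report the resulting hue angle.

complement +180°: 119 + 180 = 299°
square ↑ +90°: 299 + 90 = 389 → 389 − 360 = 29°
triadic ↓ −120°: 29 − 120 = -91 → -91 + 360 = 269°
analog 26° ↓ −26°: 269 − 26 = 243°
triadic ↑ +120°: 243 + 120 = 363 → 363 − 360 = 3°

3°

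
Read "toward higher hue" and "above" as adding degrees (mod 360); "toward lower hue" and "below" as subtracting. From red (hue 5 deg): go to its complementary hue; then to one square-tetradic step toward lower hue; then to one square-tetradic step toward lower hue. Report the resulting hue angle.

5°

+180° (complement): 5 + 180 = 185°
−90° (square ↓): 185 − 90 = 95°
−90° (square ↓): 95 − 90 = 5°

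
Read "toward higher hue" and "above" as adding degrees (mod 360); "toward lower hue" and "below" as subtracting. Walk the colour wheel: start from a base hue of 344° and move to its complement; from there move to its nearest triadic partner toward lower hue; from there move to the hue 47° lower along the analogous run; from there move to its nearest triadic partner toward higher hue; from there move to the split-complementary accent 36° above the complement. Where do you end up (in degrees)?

333°

+180° (complement): 344 + 180 = 524 → 524 − 360 = 164°
−120° (triadic ↓): 164 − 120 = 44°
−47° (analog 47° ↓): 44 − 47 = -3 → -3 + 360 = 357°
+120° (triadic ↑): 357 + 120 = 477 → 477 − 360 = 117°
+216° (split-comp 36° ↑): 117 + 216 = 333°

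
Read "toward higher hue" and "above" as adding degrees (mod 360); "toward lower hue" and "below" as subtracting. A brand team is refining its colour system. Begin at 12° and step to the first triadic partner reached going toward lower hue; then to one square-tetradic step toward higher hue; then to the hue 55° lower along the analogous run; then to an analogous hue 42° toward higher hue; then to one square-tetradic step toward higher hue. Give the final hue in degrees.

59°

−120° (triadic ↓): 12 − 120 = -108 → -108 + 360 = 252°
+90° (square ↑): 252 + 90 = 342°
−55° (analog 55° ↓): 342 − 55 = 287°
+42° (analog 42° ↑): 287 + 42 = 329°
+90° (square ↑): 329 + 90 = 419 → 419 − 360 = 59°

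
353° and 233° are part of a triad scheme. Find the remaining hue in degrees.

113°

A triad places three hues 120° apart.
The full set through 233° is {113°, 233°, 353°}.
Given {233°, 353°}, the missing hue is 113°.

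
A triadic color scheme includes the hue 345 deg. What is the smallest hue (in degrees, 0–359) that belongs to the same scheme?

A triad places three hues 120° apart.
The full set through 345° is {105°, 225°, 345°}.

105°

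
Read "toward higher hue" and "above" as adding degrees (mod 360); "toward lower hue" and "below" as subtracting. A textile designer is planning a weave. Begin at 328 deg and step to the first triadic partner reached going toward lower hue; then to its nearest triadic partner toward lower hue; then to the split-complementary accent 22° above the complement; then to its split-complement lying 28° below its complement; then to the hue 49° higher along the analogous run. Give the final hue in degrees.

131°

triadic ↓ −120°: 328 − 120 = 208°
triadic ↓ −120°: 208 − 120 = 88°
split-comp 22° ↑ +202°: 88 + 202 = 290°
split-comp 28° ↓ +152°: 290 + 152 = 442 → 442 − 360 = 82°
analog 49° ↑ +49°: 82 + 49 = 131°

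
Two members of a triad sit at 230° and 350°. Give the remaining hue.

110°

A triad spaces three hues 120° apart.
The full set is {110°, 230°, 350°}.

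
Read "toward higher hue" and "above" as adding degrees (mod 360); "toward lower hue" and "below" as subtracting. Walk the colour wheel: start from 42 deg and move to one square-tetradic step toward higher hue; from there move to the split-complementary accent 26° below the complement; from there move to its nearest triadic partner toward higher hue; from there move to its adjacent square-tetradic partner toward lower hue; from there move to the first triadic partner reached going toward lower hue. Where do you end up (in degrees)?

196°

+90° (square ↑): 42 + 90 = 132°
+154° (split-comp 26° ↓): 132 + 154 = 286°
+120° (triadic ↑): 286 + 120 = 406 → 406 − 360 = 46°
−90° (square ↓): 46 − 90 = -44 → -44 + 360 = 316°
−120° (triadic ↓): 316 − 120 = 196°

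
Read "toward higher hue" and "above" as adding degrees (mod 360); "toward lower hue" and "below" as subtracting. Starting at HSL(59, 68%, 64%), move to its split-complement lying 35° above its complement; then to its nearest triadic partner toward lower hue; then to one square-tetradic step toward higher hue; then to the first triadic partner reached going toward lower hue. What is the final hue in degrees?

124°

+215° (split-comp 35° ↑): 59 + 215 = 274°
−120° (triadic ↓): 274 − 120 = 154°
+90° (square ↑): 154 + 90 = 244°
−120° (triadic ↓): 244 − 120 = 124°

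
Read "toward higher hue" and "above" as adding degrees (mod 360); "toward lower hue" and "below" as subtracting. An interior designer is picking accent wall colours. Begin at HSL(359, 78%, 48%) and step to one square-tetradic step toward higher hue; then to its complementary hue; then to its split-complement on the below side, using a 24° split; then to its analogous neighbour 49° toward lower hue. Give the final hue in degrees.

square ↑ +90°: 359 + 90 = 449 → 449 − 360 = 89°
complement +180°: 89 + 180 = 269°
split-comp 24° ↓ +156°: 269 + 156 = 425 → 425 − 360 = 65°
analog 49° ↓ −49°: 65 − 49 = 16°

16°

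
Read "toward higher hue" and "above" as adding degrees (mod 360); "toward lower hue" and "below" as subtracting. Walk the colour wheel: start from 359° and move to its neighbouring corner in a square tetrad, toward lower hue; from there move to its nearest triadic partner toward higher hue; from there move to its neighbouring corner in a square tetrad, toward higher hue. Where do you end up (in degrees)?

119°

−90° (square ↓): 359 − 90 = 269°
+120° (triadic ↑): 269 + 120 = 389 → 389 − 360 = 29°
+90° (square ↑): 29 + 90 = 119°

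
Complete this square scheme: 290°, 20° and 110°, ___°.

200°

A square tetradic scheme places four hues every 90°.
The full set through 20° is {20°, 110°, 200°, 290°}.
Given {20°, 110°, 290°}, the missing hue is 200°.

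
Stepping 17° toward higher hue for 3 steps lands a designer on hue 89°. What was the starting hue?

3 steps of 17° (toward higher hue) give a net shift of +51°.
Start = end − shift: 89 − 51 = 38°

38°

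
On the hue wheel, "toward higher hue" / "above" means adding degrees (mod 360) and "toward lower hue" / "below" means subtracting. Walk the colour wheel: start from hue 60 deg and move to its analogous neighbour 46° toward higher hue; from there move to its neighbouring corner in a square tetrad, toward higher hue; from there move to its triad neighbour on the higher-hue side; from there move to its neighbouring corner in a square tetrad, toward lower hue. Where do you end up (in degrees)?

226°

+46° (analog 46° ↑): 60 + 46 = 106°
+90° (square ↑): 106 + 90 = 196°
+120° (triadic ↑): 196 + 120 = 316°
−90° (square ↓): 316 − 90 = 226°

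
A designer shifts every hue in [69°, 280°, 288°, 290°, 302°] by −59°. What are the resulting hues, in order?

10°, 221°, 229°, 231°, 243°

69 − 59 = 10°
280 − 59 = 221°
288 − 59 = 229°
290 − 59 = 231°
302 − 59 = 243°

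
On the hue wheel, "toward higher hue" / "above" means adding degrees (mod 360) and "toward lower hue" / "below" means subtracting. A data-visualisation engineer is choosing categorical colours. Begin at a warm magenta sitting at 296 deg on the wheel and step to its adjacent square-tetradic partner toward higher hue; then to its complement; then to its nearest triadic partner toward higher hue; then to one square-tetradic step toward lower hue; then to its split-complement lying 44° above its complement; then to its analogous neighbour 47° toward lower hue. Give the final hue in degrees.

53°

296 + 90 = 386 → 386 − 360 = 26°   (square ↑)
26 + 180 = 206°   (complement)
206 + 120 = 326°   (triadic ↑)
326 − 90 = 236°   (square ↓)
236 + 224 = 460 → 460 − 360 = 100°   (split-comp 44° ↑)
100 − 47 = 53°   (analog 47° ↓)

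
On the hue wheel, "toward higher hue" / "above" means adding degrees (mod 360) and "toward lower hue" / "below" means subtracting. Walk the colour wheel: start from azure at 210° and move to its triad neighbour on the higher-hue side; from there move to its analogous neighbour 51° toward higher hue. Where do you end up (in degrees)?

+120° (triadic ↑): 210 + 120 = 330°
+51° (analog 51° ↑): 330 + 51 = 381 → 381 − 360 = 21°

21°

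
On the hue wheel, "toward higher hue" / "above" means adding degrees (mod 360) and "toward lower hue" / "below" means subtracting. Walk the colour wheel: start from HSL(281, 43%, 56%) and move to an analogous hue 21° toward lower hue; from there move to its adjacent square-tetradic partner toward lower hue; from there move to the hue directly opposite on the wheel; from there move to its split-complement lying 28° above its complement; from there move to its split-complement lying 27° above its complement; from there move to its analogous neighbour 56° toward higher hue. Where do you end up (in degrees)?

101°

281 − 21 = 260°   (analog 21° ↓)
260 − 90 = 170°   (square ↓)
170 + 180 = 350°   (complement)
350 + 208 = 558 → 558 − 360 = 198°   (split-comp 28° ↑)
198 + 207 = 405 → 405 − 360 = 45°   (split-comp 27° ↑)
45 + 56 = 101°   (analog 56° ↑)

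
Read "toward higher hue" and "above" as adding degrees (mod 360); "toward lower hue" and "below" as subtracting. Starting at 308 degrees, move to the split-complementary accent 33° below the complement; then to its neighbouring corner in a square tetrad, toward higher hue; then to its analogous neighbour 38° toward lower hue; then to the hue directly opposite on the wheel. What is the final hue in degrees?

327°

split-comp 33° ↓ +147°: 308 + 147 = 455 → 455 − 360 = 95°
square ↑ +90°: 95 + 90 = 185°
analog 38° ↓ −38°: 185 − 38 = 147°
complement +180°: 147 + 180 = 327°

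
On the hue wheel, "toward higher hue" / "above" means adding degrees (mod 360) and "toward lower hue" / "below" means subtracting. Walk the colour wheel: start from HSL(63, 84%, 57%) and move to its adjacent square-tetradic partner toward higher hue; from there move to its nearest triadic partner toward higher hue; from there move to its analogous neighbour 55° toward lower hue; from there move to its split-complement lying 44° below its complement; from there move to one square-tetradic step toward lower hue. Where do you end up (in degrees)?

square ↑ +90°: 63 + 90 = 153°
triadic ↑ +120°: 153 + 120 = 273°
analog 55° ↓ −55°: 273 − 55 = 218°
split-comp 44° ↓ +136°: 218 + 136 = 354°
square ↓ −90°: 354 − 90 = 264°

264°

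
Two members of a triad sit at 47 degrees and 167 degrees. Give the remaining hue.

A triad spaces three hues 120° apart.
The full set is {47°, 167°, 287°}.

287°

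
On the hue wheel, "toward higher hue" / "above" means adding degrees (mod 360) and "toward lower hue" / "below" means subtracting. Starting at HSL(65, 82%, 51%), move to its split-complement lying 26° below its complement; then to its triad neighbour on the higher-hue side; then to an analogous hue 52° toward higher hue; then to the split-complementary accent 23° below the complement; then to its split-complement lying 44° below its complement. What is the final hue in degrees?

65 + 154 = 219°   (split-comp 26° ↓)
219 + 120 = 339°   (triadic ↑)
339 + 52 = 391 → 391 − 360 = 31°   (analog 52° ↑)
31 + 157 = 188°   (split-comp 23° ↓)
188 + 136 = 324°   (split-comp 44° ↓)

324°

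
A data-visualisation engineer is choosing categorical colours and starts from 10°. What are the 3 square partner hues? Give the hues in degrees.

A square tetradic scheme places four hues every 90°.
10 + 90 = 100°
10 + 180 = 190°
10 + 270 = 280°

100°, 190° and 280°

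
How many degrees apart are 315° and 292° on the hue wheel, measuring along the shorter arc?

23°

|315 − 292| = 23.
23 ≤ 180, so the shorter arc is 23°.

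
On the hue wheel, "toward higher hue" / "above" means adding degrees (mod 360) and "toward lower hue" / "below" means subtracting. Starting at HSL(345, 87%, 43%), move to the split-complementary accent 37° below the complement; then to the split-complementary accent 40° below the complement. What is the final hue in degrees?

+143° (split-comp 37° ↓): 345 + 143 = 488 → 488 − 360 = 128°
+140° (split-comp 40° ↓): 128 + 140 = 268°

268°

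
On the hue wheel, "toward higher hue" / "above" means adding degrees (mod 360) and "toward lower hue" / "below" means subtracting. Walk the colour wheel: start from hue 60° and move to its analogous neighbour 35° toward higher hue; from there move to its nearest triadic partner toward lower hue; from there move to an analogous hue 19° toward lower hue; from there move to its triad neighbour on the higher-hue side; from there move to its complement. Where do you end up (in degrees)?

60 + 35 = 95°   (analog 35° ↑)
95 − 120 = -25 → -25 + 360 = 335°   (triadic ↓)
335 − 19 = 316°   (analog 19° ↓)
316 + 120 = 436 → 436 − 360 = 76°   (triadic ↑)
76 + 180 = 256°   (complement)

256°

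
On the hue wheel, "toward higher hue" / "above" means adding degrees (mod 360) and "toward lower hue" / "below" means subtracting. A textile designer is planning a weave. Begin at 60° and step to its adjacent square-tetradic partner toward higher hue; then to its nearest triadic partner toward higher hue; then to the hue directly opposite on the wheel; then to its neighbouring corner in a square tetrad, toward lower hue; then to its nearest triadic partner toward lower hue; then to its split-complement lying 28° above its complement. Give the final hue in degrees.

+90° (square ↑): 60 + 90 = 150°
+120° (triadic ↑): 150 + 120 = 270°
+180° (complement): 270 + 180 = 450 → 450 − 360 = 90°
−90° (square ↓): 90 − 90 = 0°
−120° (triadic ↓): 0 − 120 = -120 → -120 + 360 = 240°
+208° (split-comp 28° ↑): 240 + 208 = 448 → 448 − 360 = 88°

88°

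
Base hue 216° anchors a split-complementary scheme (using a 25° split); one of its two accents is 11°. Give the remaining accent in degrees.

Split-complementary hues sit 25° either side of the complement.
Complement of the base 216°: 216 + 180 = 396 → 396 − 360 = 36°
The given accent 11° is 25° one side of 36°; the other accent sits 25° the other side: 36 + 25 = 61°

61°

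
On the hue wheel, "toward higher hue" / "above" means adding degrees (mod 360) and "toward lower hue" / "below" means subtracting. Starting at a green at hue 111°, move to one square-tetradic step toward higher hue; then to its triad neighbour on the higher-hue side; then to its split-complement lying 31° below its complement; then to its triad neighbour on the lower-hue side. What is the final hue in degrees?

350°

+90° (square ↑): 111 + 90 = 201°
+120° (triadic ↑): 201 + 120 = 321°
+149° (split-comp 31° ↓): 321 + 149 = 470 → 470 − 360 = 110°
−120° (triadic ↓): 110 − 120 = -10 → -10 + 360 = 350°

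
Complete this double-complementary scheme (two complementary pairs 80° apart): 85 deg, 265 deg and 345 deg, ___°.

165°

A rectangular tetradic uses two complementary pairs 80° apart: offsets 0°, 80°, 180°, 260°.
Among {85°, 265°, 345°}, 265° and 85° are a 180° pair.
The remaining hue 345° needs its own complement: 345 + 180 = 525 → 525 − 360 = 165°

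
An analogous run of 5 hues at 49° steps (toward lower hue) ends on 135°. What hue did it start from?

4 steps of 49° (toward lower hue) give a net shift of −196°.
Start = end − shift: 135 + 196 = 331°

331°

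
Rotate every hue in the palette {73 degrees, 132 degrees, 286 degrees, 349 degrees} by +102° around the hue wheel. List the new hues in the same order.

175°, 234°, 28°, 91°

73 + 102 = 175°
132 + 102 = 234°
286 + 102 = 388 → 388 − 360 = 28°
349 + 102 = 451 → 451 − 360 = 91°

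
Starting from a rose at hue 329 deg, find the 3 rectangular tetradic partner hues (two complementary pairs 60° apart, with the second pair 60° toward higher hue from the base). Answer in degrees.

29°, 149°, and 209°

329 + 60 = 389 → 389 − 360 = 29°
329 + 180 = 509 → 509 − 360 = 149°
329 + 240 = 569 → 569 − 360 = 209°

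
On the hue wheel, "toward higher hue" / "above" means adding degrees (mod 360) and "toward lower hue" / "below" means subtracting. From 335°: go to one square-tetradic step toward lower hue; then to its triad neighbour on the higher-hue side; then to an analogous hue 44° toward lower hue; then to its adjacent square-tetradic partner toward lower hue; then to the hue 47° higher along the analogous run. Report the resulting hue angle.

−90° (square ↓): 335 − 90 = 245°
+120° (triadic ↑): 245 + 120 = 365 → 365 − 360 = 5°
−44° (analog 44° ↓): 5 − 44 = -39 → -39 + 360 = 321°
−90° (square ↓): 321 − 90 = 231°
+47° (analog 47° ↑): 231 + 47 = 278°

278°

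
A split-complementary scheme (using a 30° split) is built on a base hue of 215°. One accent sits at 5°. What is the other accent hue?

Split-complementary hues sit 30° either side of the complement.
Complement of the base 215°: 215 + 180 = 395 → 395 − 360 = 35°
The given accent 5° is 30° one side of 35°; the other accent sits 30° the other side: 35 + 30 = 65°

65°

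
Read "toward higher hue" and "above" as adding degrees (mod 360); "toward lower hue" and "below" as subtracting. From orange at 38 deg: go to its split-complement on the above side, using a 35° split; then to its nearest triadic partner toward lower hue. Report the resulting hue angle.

133°

+215° (split-comp 35° ↑): 38 + 215 = 253°
−120° (triadic ↓): 253 − 120 = 133°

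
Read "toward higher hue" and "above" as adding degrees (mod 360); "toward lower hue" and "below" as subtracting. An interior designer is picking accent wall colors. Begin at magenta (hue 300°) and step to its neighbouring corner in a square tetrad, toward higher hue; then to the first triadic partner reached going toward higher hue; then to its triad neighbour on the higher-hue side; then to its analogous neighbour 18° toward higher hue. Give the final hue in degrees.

288°

+90° (square ↑): 300 + 90 = 390 → 390 − 360 = 30°
+120° (triadic ↑): 30 + 120 = 150°
+120° (triadic ↑): 150 + 120 = 270°
+18° (analog 18° ↑): 270 + 18 = 288°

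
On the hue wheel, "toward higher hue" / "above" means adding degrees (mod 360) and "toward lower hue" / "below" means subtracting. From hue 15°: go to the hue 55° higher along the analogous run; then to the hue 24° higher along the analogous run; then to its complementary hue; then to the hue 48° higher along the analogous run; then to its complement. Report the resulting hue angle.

+55° (analog 55° ↑): 15 + 55 = 70°
+24° (analog 24° ↑): 70 + 24 = 94°
+180° (complement): 94 + 180 = 274°
+48° (analog 48° ↑): 274 + 48 = 322°
+180° (complement): 322 + 180 = 502 → 502 − 360 = 142°

142°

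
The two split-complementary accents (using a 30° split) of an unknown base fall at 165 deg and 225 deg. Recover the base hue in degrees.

The accents sit 30° either side of the complement, so the complement is their short-arc midpoint on the wheel.
Short-arc midpoint of 165° and 225°: 195°.
Base is 180° from the complement: 195 − 180 = 15°

15°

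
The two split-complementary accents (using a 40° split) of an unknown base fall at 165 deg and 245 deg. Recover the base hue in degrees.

The accents sit 40° either side of the complement, so the complement is their short-arc midpoint on the wheel.
Short-arc midpoint of 165° and 245°: 205°.
Base is 180° from the complement: 205 − 180 = 25°

25°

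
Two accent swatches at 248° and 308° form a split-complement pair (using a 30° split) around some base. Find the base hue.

98°

The accents sit 30° either side of the complement, so the complement is their short-arc midpoint on the wheel.
Short-arc midpoint of 248° and 308°: 278°.
Base is 180° from the complement: 278 − 180 = 98°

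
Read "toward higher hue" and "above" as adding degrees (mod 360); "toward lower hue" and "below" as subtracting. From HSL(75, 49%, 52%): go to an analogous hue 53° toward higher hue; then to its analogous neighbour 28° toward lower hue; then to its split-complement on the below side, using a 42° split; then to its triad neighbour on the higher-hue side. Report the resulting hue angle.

358°

+53° (analog 53° ↑): 75 + 53 = 128°
−28° (analog 28° ↓): 128 − 28 = 100°
+138° (split-comp 42° ↓): 100 + 138 = 238°
+120° (triadic ↑): 238 + 120 = 358°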